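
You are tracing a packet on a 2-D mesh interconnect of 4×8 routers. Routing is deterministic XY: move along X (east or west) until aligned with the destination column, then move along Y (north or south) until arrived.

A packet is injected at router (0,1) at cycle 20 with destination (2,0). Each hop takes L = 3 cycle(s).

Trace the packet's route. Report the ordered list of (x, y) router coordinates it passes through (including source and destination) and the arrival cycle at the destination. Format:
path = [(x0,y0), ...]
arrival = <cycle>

[0] x=0 y=1 t=20
[1] x=1 y=1 t=23 →E
[2] x=2 y=1 t=26 →E
[3] x=2 y=0 t=29 →S

path = [(0,1), (1,1), (2,1), (2,0)]
arrival = 29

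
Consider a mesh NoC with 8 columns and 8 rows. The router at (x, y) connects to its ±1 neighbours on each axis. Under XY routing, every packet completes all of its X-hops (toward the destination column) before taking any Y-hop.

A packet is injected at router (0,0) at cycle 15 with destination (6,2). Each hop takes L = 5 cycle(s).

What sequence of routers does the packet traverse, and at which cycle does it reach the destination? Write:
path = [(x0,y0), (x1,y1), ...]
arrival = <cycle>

path = [(0,0), (1,0), (2,0), (3,0), (4,0), (5,0), (6,0), (6,1), (6,2)]
arrival = 55

t=15: at (0,0)
t=20: at (1,0) after E
t=25: at (2,0) after E
t=30: at (3,0) after E
t=35: at (4,0) after E
t=40: at (5,0) after E
t=45: at (6,0) after E
t=50: at (6,1) after N
t=55: at (6,2) after N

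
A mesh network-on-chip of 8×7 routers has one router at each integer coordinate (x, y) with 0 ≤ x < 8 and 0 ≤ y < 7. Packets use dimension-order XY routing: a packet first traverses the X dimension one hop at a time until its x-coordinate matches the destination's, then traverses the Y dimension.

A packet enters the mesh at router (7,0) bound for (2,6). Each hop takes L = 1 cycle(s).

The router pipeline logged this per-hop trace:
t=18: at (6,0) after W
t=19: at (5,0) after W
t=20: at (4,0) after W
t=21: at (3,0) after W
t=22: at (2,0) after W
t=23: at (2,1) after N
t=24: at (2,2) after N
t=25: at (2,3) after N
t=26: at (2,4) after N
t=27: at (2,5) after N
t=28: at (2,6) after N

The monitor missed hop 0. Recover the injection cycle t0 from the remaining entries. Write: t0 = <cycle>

The first recorded entry is hop 1 at cycle 18.
Therefore t0 = 18 − L = 17.

t0 = 17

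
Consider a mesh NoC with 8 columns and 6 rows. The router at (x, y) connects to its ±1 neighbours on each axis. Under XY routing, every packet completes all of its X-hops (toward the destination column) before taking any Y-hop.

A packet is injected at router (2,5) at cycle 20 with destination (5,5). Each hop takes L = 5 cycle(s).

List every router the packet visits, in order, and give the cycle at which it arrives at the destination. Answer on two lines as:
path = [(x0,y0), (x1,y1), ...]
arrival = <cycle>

hop 0: (2,5) @ cyc 20
hop 1: (3,5) @ cyc 25  [E]
hop 2: (4,5) @ cyc 30  [E]
hop 3: (5,5) @ cyc 35  [E]

path = [(2,5), (3,5), (4,5), (5,5)]
arrival = 35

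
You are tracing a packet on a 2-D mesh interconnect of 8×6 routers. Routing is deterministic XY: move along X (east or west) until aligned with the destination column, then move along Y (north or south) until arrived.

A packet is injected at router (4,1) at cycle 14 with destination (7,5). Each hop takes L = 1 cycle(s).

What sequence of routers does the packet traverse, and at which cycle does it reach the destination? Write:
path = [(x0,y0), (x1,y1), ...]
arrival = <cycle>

path = [(4,1), (5,1), (6,1), (7,1), (7,2), (7,3), (7,4), (7,5)]
arrival = 21

t=14: at (4,1)
t=15: at (5,1) after E
t=16: at (6,1) after E
t=17: at (7,1) after E
t=18: at (7,2) after N
t=19: at (7,3) after N
t=20: at (7,4) after N
t=21: at (7,5) after N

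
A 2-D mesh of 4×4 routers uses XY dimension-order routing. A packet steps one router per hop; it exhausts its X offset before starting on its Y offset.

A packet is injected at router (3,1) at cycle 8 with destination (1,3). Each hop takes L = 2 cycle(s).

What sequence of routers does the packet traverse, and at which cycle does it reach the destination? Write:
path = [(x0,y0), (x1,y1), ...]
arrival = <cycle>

path = [(3,1), (2,1), (1,1), (1,2), (1,3)]
arrival = 16

[0] x=3 y=1 t=8
[1] x=2 y=1 t=10 →W
[2] x=1 y=1 t=12 →W
[3] x=1 y=2 t=14 →N
[4] x=1 y=3 t=16 →N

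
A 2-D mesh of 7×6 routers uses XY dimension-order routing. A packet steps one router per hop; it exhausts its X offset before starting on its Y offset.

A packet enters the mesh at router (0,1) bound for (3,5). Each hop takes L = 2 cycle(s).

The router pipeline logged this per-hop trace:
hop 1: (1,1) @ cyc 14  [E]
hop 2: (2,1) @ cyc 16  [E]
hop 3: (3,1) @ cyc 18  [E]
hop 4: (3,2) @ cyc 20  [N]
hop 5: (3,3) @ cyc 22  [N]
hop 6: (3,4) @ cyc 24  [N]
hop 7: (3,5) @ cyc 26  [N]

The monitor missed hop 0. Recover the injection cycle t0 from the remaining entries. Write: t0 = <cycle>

t0 = 12

Hop 1 reached at cycle 14; hop k is at t0 + k·L.
Subtract one hop: t0 = 14 − 2 = 12.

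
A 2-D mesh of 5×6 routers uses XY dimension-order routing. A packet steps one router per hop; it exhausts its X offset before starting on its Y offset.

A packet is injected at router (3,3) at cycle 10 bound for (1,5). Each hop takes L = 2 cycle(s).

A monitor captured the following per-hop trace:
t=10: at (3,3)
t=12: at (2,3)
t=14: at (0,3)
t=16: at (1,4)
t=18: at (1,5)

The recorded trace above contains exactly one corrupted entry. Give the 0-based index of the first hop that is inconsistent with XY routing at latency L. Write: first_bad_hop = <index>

first_bad_hop = 2

check 1→ d=(-1,0) cyc+2: ok
check 2→ d=(-2,0) cyc+2: BAD: non-unit step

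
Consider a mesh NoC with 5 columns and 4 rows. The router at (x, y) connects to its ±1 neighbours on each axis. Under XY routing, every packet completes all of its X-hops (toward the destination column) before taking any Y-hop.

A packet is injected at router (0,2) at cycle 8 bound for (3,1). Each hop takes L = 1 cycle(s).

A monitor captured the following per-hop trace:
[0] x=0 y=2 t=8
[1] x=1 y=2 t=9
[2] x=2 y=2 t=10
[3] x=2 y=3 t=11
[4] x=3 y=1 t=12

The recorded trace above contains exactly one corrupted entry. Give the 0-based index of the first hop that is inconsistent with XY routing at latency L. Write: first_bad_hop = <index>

  1: Δx=+1 Δy=+0 Δt=1 [ok]
  2: Δx=+1 Δy=+0 Δt=1 [ok]
  3: Δx=+0 Δy=+1 Δt=1 [BAD: Y-move but x=2≠3]

first_bad_hop = 3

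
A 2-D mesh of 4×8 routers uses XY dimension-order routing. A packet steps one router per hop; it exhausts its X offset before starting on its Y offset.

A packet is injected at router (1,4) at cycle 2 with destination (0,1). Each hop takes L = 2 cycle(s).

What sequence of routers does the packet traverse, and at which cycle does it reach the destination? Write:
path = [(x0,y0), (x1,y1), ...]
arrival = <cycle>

[0] x=1 y=4 t=2
[1] x=0 y=4 t=4 →W
[2] x=0 y=3 t=6 →S
[3] x=0 y=2 t=8 →S
[4] x=0 y=1 t=10 →S

path = [(1,4), (0,4), (0,3), (0,2), (0,1)]
arrival = 10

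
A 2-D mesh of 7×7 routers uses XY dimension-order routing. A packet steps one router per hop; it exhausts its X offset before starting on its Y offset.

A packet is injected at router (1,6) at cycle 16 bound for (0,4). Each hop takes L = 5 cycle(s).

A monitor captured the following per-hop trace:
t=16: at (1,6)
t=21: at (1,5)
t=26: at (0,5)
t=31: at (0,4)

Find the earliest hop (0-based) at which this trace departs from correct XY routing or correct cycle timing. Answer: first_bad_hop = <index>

first_bad_hop = 1

  1: Δx=+0 Δy=-1 Δt=5 [BAD: Y-move but x=1≠0]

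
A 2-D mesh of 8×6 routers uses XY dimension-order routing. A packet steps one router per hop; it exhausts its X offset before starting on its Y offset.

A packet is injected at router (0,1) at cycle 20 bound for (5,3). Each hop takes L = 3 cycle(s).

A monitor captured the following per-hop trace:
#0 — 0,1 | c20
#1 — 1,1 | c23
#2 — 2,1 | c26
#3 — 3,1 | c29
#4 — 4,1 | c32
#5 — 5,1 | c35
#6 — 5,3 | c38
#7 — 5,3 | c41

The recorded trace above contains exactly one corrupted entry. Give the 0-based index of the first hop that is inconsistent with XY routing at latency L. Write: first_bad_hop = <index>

first_bad_hop = 6

check 1→ d=(1,0) cyc+3: ok
check 2→ d=(1,0) cyc+3: ok
check 3→ d=(1,0) cyc+3: ok
check 4→ d=(1,0) cyc+3: ok
check 5→ d=(1,0) cyc+3: ok
check 6→ d=(0,2) cyc+3: BAD: non-unit step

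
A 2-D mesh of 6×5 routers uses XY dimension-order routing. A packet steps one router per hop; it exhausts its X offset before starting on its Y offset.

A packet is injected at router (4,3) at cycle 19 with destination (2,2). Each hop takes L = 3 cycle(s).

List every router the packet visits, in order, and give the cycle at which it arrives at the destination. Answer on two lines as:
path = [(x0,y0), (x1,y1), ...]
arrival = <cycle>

t=19: at (4,3)
t=22: at (3,3) after W
t=25: at (2,3) after W
t=28: at (2,2) after S

path = [(4,3), (3,3), (2,3), (2,2)]
arrival = 28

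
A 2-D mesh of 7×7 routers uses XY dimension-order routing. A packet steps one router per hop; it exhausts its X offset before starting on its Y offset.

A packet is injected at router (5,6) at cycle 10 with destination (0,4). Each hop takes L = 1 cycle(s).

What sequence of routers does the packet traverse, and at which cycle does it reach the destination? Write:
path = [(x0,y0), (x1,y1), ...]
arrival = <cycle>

path = [(5,6), (4,6), (3,6), (2,6), (1,6), (0,6), (0,5), (0,4)]
arrival = 17

#0 — 5,6 | c10
#1 — 4,6 | c11 | W
#2 — 3,6 | c12 | W
#3 — 2,6 | c13 | W
#4 — 1,6 | c14 | W
#5 — 0,6 | c15 | W
#6 — 0,5 | c16 | S
#7 — 0,4 | c17 | S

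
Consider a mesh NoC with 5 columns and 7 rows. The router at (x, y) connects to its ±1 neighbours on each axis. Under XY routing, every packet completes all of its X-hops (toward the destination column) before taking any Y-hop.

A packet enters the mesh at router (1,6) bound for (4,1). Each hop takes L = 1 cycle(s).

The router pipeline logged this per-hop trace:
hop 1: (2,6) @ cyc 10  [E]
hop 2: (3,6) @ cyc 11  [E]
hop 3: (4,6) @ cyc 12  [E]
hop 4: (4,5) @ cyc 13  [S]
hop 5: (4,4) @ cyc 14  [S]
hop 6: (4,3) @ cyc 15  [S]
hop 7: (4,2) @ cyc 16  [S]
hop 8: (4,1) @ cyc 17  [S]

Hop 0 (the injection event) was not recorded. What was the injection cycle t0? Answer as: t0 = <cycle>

t0 = 9

Hop 1 reached at cycle 10; hop k is at t0 + k·L.
Subtract one hop: t0 = 10 − 1 = 9.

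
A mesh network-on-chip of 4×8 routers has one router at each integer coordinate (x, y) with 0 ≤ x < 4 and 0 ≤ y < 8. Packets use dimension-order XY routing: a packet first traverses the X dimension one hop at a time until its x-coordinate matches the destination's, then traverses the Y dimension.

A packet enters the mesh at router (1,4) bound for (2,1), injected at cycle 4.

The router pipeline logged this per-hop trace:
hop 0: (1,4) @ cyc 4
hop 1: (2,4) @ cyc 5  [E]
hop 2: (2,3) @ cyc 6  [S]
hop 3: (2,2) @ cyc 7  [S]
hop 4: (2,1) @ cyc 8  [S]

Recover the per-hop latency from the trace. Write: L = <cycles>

From hop 0 (4) to hop 1 (5): +1 cycles.
Each hop adds L, hence L = 1.

L = 1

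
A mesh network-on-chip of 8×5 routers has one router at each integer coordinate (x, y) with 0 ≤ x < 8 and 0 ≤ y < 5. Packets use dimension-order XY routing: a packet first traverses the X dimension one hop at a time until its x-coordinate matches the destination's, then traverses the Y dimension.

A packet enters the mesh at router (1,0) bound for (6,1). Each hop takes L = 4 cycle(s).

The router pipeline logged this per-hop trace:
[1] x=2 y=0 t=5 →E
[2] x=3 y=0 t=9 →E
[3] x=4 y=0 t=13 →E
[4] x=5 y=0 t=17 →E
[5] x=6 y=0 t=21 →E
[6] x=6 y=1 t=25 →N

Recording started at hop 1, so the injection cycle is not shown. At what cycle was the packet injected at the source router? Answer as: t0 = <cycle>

t0 = 1

cyc[1] = 5 and cyc[k] = t0 + k·L for every k.
Subtract one hop: t0 = 5 − 4 = 1.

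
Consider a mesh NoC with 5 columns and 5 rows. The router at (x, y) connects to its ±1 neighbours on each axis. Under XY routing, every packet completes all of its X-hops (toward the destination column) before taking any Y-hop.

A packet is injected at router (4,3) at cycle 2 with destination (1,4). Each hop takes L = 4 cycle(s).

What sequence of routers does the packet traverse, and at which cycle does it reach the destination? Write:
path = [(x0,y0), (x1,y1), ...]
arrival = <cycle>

path = [(4,3), (3,3), (2,3), (1,3), (1,4)]
arrival = 18

src (4,3)  cyc=2
W→(3,3)  cyc=6
W→(2,3)  cyc=10
W→(1,3)  cyc=14
N→(1,4)  cyc=18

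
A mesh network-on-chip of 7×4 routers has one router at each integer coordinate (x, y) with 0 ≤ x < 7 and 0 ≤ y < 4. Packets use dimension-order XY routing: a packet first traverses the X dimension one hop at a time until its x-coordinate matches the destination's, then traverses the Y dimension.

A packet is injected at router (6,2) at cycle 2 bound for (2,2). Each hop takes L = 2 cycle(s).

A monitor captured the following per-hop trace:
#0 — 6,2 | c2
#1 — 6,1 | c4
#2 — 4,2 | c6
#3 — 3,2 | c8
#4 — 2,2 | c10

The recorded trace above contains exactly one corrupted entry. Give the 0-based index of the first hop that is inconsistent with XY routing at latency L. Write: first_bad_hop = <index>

  1: Δx=+0 Δy=-1 Δt=2 [BAD: Y-move but x=6≠2]

first_bad_hop = 1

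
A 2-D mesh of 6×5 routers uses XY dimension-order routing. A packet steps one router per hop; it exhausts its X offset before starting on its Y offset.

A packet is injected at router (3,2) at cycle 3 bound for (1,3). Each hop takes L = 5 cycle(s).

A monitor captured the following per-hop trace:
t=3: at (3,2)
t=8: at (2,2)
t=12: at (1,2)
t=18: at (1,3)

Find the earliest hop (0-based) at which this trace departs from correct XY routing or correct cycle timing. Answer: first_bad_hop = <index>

first_bad_hop = 2

  1: Δx=-1 Δy=+0 Δt=5 [ok]
  2: Δx=-1 Δy=+0 Δt=4 [BAD: Δcyc=4≠L]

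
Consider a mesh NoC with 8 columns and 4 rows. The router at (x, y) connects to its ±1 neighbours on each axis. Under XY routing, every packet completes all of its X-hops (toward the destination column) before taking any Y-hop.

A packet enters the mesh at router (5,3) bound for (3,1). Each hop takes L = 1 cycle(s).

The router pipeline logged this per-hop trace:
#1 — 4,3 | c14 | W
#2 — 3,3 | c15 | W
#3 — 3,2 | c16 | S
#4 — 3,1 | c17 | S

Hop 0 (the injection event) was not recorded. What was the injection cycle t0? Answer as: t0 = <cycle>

The first recorded entry is hop 1 at cycle 14.
Therefore t0 = 14 − L = 13.

t0 = 13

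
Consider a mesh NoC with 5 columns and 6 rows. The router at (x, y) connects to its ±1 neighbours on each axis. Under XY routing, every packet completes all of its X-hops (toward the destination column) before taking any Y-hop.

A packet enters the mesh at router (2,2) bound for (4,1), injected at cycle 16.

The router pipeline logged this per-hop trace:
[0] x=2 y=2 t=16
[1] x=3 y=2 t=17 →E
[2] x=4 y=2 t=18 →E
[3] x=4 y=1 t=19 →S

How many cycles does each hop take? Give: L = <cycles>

From hop 0 (16) to hop 1 (17): +1 cycles.
Each hop adds L, hence L = 1.

L = 1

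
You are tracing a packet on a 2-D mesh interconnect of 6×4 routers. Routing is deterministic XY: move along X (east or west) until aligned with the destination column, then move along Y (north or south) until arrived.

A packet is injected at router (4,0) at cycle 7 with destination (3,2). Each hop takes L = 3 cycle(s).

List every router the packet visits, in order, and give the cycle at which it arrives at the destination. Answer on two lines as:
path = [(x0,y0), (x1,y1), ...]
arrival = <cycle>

path = [(4,0), (3,0), (3,1), (3,2)]
arrival = 16

t=7: at (4,0)
t=10: at (3,0) after W
t=13: at (3,1) after N
t=16: at (3,2) after N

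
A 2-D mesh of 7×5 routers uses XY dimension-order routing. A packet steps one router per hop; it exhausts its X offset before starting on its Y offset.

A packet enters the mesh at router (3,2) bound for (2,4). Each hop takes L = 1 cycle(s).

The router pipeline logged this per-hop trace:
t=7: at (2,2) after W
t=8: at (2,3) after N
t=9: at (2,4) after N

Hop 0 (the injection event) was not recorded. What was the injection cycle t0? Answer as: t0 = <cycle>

t0 = 6

Hop 1 reached at cycle 7; hop k is at t0 + k·L.
So t0 = 7 − 1·1 = 6.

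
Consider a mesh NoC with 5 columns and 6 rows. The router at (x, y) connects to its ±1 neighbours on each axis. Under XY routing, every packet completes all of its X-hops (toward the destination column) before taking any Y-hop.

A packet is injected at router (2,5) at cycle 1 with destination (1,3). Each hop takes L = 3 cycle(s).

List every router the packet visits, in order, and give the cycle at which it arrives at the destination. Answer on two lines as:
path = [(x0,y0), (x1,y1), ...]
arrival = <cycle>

#0 — 2,5 | c1
#1 — 1,5 | c4 | W
#2 — 1,4 | c7 | S
#3 — 1,3 | c10 | S

path = [(2,5), (1,5), (1,4), (1,3)]
arrival = 10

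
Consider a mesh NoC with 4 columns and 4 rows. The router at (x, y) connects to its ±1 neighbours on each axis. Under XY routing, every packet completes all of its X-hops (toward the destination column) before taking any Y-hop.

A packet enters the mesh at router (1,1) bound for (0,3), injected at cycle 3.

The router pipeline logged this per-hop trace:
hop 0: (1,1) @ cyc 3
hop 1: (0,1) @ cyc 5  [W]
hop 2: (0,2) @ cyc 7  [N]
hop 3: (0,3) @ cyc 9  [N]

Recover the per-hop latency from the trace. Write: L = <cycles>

L = 2

Between hops 0 and 1 the cycle counter advances 5 − 3 = 2.
One hop costs L cycles, so L = 2.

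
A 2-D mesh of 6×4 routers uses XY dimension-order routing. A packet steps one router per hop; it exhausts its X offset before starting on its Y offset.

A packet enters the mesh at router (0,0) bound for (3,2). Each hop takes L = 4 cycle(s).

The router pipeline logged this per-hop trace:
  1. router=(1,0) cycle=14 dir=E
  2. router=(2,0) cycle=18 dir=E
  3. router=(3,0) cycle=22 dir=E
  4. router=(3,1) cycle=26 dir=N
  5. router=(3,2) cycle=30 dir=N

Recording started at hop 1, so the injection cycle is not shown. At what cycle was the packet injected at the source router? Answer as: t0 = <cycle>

t0 = 10

At hop 1 the cycle is 14; in general cyc_k = t0 + kL.
Subtract one hop: t0 = 14 − 4 = 10.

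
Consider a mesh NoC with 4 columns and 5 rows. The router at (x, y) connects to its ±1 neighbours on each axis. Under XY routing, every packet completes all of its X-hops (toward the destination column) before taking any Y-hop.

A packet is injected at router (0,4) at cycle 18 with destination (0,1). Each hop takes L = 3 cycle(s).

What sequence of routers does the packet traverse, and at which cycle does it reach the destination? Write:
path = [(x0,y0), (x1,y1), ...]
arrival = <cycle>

path = [(0,4), (0,3), (0,2), (0,1)]
arrival = 27

#0 — 0,4 | c18
#1 — 0,3 | c21 | S
#2 — 0,2 | c24 | S
#3 — 0,1 | c27 | S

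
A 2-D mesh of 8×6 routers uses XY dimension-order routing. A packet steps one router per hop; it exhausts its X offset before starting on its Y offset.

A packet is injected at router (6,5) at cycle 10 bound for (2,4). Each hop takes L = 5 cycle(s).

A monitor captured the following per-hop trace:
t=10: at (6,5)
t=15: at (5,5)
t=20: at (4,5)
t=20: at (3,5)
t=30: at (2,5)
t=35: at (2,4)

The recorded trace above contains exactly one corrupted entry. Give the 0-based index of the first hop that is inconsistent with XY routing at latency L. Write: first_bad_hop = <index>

[1] (-1,+0) / 5c ⇒ ok
[2] (-1,+0) / 5c ⇒ ok
[3] (-1,+0) / 0c ⇒ BAD: Δcyc=0≠L

first_bad_hop = 3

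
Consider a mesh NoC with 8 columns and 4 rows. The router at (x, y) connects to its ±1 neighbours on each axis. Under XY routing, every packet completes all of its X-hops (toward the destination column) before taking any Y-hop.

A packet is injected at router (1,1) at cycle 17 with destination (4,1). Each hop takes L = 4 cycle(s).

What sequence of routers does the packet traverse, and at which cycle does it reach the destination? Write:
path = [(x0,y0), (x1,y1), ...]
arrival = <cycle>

  0. router=(1,1) cycle=17 (inject)
  1. router=(2,1) cycle=21 dir=E
  2. router=(3,1) cycle=25 dir=E
  3. router=(4,1) cycle=29 dir=E

path = [(1,1), (2,1), (3,1), (4,1)]
arrival = 29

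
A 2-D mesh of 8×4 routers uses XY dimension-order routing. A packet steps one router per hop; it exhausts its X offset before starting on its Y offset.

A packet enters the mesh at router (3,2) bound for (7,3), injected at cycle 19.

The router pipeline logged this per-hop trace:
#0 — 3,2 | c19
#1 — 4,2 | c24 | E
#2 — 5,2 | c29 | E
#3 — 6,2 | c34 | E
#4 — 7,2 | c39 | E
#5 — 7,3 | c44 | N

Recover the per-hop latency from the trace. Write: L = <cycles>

From hop 0 (19) to hop 1 (24): +5 cycles.
That increment is L by definition: L = 5.

L = 5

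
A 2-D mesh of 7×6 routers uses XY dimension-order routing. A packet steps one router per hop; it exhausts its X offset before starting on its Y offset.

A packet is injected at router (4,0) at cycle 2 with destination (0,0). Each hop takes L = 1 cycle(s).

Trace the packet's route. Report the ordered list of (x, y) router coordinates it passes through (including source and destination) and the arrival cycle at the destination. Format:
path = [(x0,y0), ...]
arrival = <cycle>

path = [(4,0), (3,0), (2,0), (1,0), (0,0)]
arrival = 6

hop 0: (4,0) @ cyc 2
hop 1: (3,0) @ cyc 3  [W]
hop 2: (2,0) @ cyc 4  [W]
hop 3: (1,0) @ cyc 5  [W]
hop 4: (0,0) @ cyc 6  [W]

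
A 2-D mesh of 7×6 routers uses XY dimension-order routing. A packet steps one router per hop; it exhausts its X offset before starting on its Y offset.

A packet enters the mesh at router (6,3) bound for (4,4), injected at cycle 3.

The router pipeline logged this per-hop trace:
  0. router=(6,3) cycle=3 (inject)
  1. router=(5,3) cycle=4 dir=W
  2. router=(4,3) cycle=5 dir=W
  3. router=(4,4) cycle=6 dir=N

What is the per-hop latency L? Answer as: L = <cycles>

From hop 0 (3) to hop 1 (4): +1 cycles.
One hop costs L cycles, so L = 1.

L = 1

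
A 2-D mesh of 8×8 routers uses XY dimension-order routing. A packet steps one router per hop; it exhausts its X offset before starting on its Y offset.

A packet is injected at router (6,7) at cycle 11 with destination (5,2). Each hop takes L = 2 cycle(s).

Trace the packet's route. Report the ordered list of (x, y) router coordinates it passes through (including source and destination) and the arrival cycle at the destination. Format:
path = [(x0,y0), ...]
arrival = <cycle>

path = [(6,7), (5,7), (5,6), (5,5), (5,4), (5,3), (5,2)]
arrival = 23

[0] x=6 y=7 t=11
[1] x=5 y=7 t=13 →W
[2] x=5 y=6 t=15 →S
[3] x=5 y=5 t=17 →S
[4] x=5 y=4 t=19 →S
[5] x=5 y=3 t=21 →S
[6] x=5 y=2 t=23 →S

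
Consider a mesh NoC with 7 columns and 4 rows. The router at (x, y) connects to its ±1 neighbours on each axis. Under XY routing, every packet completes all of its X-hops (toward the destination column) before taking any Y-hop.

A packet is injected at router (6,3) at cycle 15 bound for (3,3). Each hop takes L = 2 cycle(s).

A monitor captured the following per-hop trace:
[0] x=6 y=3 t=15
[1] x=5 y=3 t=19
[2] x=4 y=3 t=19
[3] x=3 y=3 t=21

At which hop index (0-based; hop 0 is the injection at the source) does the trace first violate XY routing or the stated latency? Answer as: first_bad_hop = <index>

[1] (-1,+0) / 4c ⇒ BAD: Δcyc=4≠L

first_bad_hop = 1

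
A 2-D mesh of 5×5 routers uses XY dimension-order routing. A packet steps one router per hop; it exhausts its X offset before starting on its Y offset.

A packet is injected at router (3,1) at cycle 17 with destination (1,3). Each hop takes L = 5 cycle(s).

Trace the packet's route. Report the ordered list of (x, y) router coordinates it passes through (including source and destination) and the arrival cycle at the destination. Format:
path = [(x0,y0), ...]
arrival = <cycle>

path = [(3,1), (2,1), (1,1), (1,2), (1,3)]
arrival = 37

hop 0: (3,1) @ cyc 17
hop 1: (2,1) @ cyc 22  [W]
hop 2: (1,1) @ cyc 27  [W]
hop 3: (1,2) @ cyc 32  [N]
hop 4: (1,3) @ cyc 37  [N]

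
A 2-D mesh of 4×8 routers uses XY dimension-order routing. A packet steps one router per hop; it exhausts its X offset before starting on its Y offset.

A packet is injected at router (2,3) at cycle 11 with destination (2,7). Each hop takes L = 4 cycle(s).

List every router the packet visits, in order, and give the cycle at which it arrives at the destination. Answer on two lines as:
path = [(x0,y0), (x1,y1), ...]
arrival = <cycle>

path = [(2,3), (2,4), (2,5), (2,6), (2,7)]
arrival = 27

[0] x=2 y=3 t=11
[1] x=2 y=4 t=15 →N
[2] x=2 y=5 t=19 →N
[3] x=2 y=6 t=23 →N
[4] x=2 y=7 t=27 →N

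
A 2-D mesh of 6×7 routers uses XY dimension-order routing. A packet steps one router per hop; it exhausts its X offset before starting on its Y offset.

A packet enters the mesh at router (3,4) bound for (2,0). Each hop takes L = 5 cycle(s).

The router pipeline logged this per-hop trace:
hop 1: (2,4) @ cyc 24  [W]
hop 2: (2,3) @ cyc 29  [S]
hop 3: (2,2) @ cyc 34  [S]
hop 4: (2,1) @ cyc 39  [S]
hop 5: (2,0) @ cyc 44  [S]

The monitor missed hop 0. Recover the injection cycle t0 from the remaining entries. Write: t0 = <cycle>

t0 = 19

The first recorded entry is hop 1 at cycle 24.
So t0 = 24 − 1·5 = 19.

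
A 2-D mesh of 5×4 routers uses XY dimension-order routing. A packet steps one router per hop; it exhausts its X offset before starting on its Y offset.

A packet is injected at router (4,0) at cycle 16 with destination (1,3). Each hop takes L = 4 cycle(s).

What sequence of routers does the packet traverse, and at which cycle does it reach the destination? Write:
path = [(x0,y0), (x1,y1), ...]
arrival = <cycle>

src (4,0)  cyc=16
W→(3,0)  cyc=20
W→(2,0)  cyc=24
W→(1,0)  cyc=28
N→(1,1)  cyc=32
N→(1,2)  cyc=36
N→(1,3)  cyc=40

path = [(4,0), (3,0), (2,0), (1,0), (1,1), (1,2), (1,3)]
arrival = 40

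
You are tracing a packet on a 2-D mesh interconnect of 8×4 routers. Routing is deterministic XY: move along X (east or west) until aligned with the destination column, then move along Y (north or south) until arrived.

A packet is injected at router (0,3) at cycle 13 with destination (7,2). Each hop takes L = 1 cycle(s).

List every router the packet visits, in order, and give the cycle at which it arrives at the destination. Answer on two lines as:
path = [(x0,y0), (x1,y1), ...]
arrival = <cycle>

t=13: at (0,3)
t=14: at (1,3) after E
t=15: at (2,3) after E
t=16: at (3,3) after E
t=17: at (4,3) after E
t=18: at (5,3) after E
t=19: at (6,3) after E
t=20: at (7,3) after E
t=21: at (7,2) after S

path = [(0,3), (1,3), (2,3), (3,3), (4,3), (5,3), (6,3), (7,3), (7,2)]
arrival = 21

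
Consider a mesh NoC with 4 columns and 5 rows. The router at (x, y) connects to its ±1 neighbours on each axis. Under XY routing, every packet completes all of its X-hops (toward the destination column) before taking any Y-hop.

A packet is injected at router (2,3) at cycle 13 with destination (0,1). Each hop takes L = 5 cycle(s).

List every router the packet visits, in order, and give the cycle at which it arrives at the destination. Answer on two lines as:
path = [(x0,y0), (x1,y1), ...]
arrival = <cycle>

path = [(2,3), (1,3), (0,3), (0,2), (0,1)]
arrival = 33

  0. router=(2,3) cycle=13 (inject)
  1. router=(1,3) cycle=18 dir=W
  2. router=(0,3) cycle=23 dir=W
  3. router=(0,2) cycle=28 dir=S
  4. router=(0,1) cycle=33 dir=S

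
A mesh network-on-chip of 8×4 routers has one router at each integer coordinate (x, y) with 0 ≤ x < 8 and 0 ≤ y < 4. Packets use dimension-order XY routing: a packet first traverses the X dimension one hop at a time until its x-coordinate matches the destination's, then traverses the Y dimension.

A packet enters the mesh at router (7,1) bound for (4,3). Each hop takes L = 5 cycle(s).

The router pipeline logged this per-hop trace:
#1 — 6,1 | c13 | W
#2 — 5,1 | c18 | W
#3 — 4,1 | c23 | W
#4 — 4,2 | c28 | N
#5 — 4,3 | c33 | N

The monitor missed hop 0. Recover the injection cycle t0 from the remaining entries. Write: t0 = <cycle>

t0 = 8

The first recorded entry is hop 1 at cycle 13.
Subtract one hop: t0 = 13 − 5 = 8.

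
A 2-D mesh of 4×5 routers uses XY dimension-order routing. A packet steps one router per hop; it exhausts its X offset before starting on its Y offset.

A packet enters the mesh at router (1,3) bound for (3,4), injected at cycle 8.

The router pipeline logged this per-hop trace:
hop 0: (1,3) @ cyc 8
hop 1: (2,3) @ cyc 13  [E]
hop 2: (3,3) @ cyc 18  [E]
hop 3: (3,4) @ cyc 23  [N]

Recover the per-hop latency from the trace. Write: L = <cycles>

From hop 0 (8) to hop 1 (13): +5 cycles.
Per-hop latency L = Δcyc = 5.

L = 5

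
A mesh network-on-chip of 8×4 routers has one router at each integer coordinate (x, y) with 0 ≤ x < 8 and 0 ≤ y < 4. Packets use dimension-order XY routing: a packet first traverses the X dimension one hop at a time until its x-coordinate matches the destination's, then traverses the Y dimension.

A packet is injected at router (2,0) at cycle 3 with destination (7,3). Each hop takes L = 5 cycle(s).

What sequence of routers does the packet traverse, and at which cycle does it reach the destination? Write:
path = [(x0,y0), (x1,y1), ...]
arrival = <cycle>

#0 — 2,0 | c3
#1 — 3,0 | c8 | E
#2 — 4,0 | c13 | E
#3 — 5,0 | c18 | E
#4 — 6,0 | c23 | E
#5 — 7,0 | c28 | E
#6 — 7,1 | c33 | N
#7 — 7,2 | c38 | N
#8 — 7,3 | c43 | N

path = [(2,0), (3,0), (4,0), (5,0), (6,0), (7,0), (7,1), (7,2), (7,3)]
arrival = 43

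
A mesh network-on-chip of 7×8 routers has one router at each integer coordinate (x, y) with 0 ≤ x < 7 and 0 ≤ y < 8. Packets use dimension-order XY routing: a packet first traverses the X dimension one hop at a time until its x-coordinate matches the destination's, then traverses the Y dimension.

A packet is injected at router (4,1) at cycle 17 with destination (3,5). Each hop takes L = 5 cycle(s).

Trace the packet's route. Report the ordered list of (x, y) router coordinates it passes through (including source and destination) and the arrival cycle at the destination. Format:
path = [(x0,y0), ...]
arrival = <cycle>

src (4,1)  cyc=17
W→(3,1)  cyc=22
N→(3,2)  cyc=27
N→(3,3)  cyc=32
N→(3,4)  cyc=37
N→(3,5)  cyc=42

path = [(4,1), (3,1), (3,2), (3,3), (3,4), (3,5)]
arrival = 42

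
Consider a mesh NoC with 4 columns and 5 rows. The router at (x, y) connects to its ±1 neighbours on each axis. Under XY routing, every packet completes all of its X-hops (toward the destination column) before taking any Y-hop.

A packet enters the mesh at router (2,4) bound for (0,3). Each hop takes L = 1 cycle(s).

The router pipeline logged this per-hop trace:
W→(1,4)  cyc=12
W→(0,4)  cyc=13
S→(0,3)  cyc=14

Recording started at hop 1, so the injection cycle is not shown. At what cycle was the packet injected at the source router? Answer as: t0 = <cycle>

t0 = 11

cyc[1] = 12 and cyc[k] = t0 + k·L for every k.
Subtract one hop: t0 = 12 − 1 = 11.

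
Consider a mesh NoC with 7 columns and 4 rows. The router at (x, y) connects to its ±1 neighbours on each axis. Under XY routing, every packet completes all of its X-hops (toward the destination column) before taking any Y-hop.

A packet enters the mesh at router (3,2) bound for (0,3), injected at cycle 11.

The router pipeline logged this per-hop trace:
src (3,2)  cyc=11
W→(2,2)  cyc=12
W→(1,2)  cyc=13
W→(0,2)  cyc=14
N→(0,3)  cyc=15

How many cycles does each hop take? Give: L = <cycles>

L = 1

From hop 0 (11) to hop 1 (12): +1 cycles.
Each hop adds L, hence L = 1.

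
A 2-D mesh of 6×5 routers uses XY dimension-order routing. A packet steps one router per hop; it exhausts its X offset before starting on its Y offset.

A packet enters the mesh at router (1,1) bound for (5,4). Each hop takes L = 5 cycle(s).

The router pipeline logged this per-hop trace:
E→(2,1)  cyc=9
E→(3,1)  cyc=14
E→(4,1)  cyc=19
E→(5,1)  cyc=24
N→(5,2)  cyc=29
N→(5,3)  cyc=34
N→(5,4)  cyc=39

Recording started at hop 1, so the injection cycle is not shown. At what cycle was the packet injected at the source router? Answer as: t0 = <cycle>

t0 = 4

Hop 1 reached at cycle 9; hop k is at t0 + k·L.
Subtract one hop: t0 = 9 − 5 = 4.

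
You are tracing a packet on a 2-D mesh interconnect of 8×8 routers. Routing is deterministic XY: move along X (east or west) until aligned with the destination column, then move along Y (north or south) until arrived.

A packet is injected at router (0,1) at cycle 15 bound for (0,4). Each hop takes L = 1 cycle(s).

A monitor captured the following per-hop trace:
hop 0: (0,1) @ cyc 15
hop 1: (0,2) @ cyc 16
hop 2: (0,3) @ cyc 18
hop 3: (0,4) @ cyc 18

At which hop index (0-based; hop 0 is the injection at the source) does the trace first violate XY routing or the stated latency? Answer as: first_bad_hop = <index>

  1: Δx=+0 Δy=+1 Δt=1 [ok]
  2: Δx=+0 Δy=+1 Δt=2 [BAD: Δcyc=2≠L]

first_bad_hop = 2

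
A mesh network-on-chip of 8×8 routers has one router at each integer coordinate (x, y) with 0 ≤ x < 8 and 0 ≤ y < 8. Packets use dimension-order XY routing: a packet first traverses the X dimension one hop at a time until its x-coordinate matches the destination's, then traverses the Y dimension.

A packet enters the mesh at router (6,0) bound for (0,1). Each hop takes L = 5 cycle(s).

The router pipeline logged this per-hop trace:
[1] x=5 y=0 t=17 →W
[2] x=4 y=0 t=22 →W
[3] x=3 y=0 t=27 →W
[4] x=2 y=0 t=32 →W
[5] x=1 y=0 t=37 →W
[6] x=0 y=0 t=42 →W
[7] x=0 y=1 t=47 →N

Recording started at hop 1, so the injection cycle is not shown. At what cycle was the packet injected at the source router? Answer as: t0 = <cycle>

t0 = 12

Hop 1 reached at cycle 17; hop k is at t0 + k·L.
So t0 = 17 − 1·5 = 12.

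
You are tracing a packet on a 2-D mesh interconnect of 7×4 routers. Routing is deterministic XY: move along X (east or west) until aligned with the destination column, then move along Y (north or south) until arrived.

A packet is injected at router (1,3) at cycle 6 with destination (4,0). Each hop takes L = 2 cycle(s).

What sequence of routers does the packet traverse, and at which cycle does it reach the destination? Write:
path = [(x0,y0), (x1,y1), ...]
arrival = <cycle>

path = [(1,3), (2,3), (3,3), (4,3), (4,2), (4,1), (4,0)]
arrival = 18

[0] x=1 y=3 t=6
[1] x=2 y=3 t=8 →E
[2] x=3 y=3 t=10 →E
[3] x=4 y=3 t=12 →E
[4] x=4 y=2 t=14 →S
[5] x=4 y=1 t=16 →S
[6] x=4 y=0 t=18 →S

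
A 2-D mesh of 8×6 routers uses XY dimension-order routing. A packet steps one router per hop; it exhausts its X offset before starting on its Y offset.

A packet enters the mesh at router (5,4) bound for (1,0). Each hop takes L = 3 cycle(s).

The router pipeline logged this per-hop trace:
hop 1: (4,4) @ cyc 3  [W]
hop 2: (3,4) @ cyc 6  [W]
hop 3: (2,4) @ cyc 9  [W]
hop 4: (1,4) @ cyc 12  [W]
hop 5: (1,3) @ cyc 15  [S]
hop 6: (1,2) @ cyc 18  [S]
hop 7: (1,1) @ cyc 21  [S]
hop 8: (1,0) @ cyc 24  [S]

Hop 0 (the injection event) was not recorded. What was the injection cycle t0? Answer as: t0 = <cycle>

t0 = 0

cyc[1] = 3 and cyc[k] = t0 + k·L for every k.
Therefore t0 = 3 − L = 0.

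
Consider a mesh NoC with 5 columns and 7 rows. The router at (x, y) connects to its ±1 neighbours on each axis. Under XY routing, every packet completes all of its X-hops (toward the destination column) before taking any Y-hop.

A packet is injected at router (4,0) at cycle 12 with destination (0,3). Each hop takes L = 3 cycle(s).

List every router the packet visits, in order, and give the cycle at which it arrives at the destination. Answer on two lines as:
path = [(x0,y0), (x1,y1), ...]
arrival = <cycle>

path = [(4,0), (3,0), (2,0), (1,0), (0,0), (0,1), (0,2), (0,3)]
arrival = 33

#0 — 4,0 | c12
#1 — 3,0 | c15 | W
#2 — 2,0 | c18 | W
#3 — 1,0 | c21 | W
#4 — 0,0 | c24 | W
#5 — 0,1 | c27 | N
#6 — 0,2 | c30 | N
#7 — 0,3 | c33 | N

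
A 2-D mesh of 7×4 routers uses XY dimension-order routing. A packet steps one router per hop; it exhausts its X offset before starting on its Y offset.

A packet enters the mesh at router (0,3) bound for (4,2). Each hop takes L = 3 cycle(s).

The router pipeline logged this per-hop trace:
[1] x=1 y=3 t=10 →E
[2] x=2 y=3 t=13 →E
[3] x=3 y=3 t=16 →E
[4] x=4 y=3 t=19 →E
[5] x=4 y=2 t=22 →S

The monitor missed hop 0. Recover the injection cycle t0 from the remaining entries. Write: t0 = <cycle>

t0 = 7

Hop 1 reached at cycle 10; hop k is at t0 + k·L.
Therefore t0 = 10 − L = 7.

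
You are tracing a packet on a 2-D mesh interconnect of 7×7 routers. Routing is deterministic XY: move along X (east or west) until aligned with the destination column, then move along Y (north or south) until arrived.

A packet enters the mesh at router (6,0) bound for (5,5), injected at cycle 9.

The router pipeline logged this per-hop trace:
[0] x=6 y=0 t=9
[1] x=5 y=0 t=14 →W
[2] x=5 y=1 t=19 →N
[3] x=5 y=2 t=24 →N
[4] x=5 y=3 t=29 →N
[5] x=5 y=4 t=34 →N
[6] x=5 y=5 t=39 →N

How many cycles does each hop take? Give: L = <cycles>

L = 5

From hop 0 (9) to hop 1 (14): +5 cycles.
One hop costs L cycles, so L = 5.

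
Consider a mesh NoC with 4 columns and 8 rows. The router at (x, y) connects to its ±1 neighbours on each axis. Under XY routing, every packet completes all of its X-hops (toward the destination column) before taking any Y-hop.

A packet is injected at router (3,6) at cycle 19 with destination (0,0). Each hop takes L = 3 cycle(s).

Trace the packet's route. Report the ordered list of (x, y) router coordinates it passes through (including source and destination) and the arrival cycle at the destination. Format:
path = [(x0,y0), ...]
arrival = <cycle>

  0. router=(3,6) cycle=19 (inject)
  1. router=(2,6) cycle=22 dir=W
  2. router=(1,6) cycle=25 dir=W
  3. router=(0,6) cycle=28 dir=W
  4. router=(0,5) cycle=31 dir=S
  5. router=(0,4) cycle=34 dir=S
  6. router=(0,3) cycle=37 dir=S
  7. router=(0,2) cycle=40 dir=S
  8. router=(0,1) cycle=43 dir=S
  9. router=(0,0) cycle=46 dir=S

path = [(3,6), (2,6), (1,6), (0,6), (0,5), (0,4), (0,3), (0,2), (0,1), (0,0)]
arrival = 46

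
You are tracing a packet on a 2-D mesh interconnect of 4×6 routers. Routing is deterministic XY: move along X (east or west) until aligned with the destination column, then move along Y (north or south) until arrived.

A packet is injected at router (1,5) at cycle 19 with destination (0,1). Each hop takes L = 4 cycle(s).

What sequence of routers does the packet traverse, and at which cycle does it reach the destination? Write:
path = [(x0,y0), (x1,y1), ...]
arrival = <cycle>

path = [(1,5), (0,5), (0,4), (0,3), (0,2), (0,1)]
arrival = 39

t=19: at (1,5)
t=23: at (0,5) after W
t=27: at (0,4) after S
t=31: at (0,3) after S
t=35: at (0,2) after S
t=39: at (0,1) after S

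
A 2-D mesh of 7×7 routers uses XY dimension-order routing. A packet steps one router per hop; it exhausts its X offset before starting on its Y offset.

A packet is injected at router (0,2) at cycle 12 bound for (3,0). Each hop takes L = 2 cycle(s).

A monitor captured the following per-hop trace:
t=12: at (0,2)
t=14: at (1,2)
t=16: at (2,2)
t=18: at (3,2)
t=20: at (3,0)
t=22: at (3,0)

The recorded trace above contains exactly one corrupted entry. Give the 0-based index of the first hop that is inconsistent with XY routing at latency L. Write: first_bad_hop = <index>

first_bad_hop = 4

hop 1: step (+1,+0), +2 cyc — ok
hop 2: step (+1,+0), +2 cyc — ok
hop 3: step (+1,+0), +2 cyc — ok
hop 4: step (+0,-2), +2 cyc — BAD: non-unit step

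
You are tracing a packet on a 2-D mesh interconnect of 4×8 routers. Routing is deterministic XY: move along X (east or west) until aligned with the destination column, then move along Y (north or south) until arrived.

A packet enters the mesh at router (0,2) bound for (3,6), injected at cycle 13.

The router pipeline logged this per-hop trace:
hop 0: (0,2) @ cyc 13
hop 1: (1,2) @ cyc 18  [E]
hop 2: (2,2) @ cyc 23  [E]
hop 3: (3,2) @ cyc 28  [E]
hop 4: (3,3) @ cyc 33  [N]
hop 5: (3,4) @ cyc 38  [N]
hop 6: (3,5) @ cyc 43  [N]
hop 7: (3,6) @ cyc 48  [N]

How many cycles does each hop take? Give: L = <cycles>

Δcyc across hop 0→1: 18 − 13 = 5.
Per-hop latency L = Δcyc = 5.

L = 5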